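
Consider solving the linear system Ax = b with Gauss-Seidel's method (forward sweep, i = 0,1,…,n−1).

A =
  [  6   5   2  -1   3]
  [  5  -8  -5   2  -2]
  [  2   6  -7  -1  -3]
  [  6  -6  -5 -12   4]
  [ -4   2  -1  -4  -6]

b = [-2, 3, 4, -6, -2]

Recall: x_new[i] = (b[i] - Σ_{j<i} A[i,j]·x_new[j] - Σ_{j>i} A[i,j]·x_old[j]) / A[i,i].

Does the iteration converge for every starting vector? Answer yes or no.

no

Split A = D + L + U, D = diag(6, -8, -7, -12, -6).
T_GS = -(D+L)⁻¹U: row 0 first, T[0,4] = -(3)/(6) = -0.5000; later rows by forward substitution.
  T[0,:] = [+0.0000  -0.8333  -0.3333  +0.1667  -0.5000]
  T[1,:] = [+0.0000  -0.5208  -0.8333  +0.3542  -0.5625]
  T[2,:] = [+0.0000  -0.6845  -0.8095  +0.2083  -1.0536]
  T[3,:] = [+0.0000  +0.1290  +0.5873  -0.1806  +0.8036]
  T[4,:] = [+0.0000  +0.4101  -0.3122  +0.0926  -0.2143]
|roots of det(T-λI)|: 1.5476, 0.5221, 0.3962, 0.0516, 0.0000.
spectral radius ρ = 1.5476; 1.5476 > 1, so it fails to converge.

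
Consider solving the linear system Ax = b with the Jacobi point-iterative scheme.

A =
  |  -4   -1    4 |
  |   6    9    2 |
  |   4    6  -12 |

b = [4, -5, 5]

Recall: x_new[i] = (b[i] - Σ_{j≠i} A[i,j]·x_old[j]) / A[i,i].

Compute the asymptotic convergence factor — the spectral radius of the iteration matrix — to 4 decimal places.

0.8671

Let D = diag(-4, 9, -12); L, U the strict triangles.
Jacobi: T = -D⁻¹(L+U), T[1,0] = -(6)/(9) = -0.6667; T[1,1] = 0.
  T[0,:] = [+0.0000, -0.2500, +1.0000]
  T[1,:] = [-0.6667, +0.0000, -0.2222]
  T[2,:] = [+0.3333, +0.5000, +0.0000]
|λ(T)| sorted: 0.8671, 0.6025, 0.6025.
ρ = 0.8671; 0.8671 < 1, so it converges for any x₀.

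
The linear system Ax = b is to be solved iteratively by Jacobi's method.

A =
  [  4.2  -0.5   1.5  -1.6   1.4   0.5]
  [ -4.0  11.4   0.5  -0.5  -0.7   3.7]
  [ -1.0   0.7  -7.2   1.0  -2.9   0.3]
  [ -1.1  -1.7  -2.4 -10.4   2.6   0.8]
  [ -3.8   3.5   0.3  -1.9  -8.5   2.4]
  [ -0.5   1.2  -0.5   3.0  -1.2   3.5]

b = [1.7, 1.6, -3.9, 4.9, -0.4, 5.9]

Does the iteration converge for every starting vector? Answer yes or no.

yes

Split A = D + L + U, D = diag(4.2, 11.4, -7.2, -10.4, -8.5, 3.5).
Jacobi T = -D⁻¹(L+U): T[5,1] = -(1.2)/(3.5) = -0.3429; T[5,5] = 0.
  T[0,:] = [+0.0000 +0.1190 -0.3571 +0.3810 -0.3333 -0.1190]
  T[1,:] = [+0.3509 +0.0000 -0.0439 +0.0439 +0.0614 -0.3246]
  T[2,:] = [-0.1389 +0.0972 +0.0000 +0.1389 -0.4028 +0.0417]
  T[3,:] = [-0.1058 -0.1635 -0.2308 +0.0000 +0.2500 +0.0769]
  T[4,:] = [-0.4471 +0.4118 +0.0353 -0.2235 +0.0000 +0.2824]
  T[5,:] = [+0.1429 -0.3429 +0.1429 -0.8571 +0.3429 +0.0000]
|λ(T)| sorted: 0.8410, 0.6267, 0.6267, 0.3149, 0.1881, 0.0618.
spectral radius ρ = 0.8410; 0.8410 < 1: convergent.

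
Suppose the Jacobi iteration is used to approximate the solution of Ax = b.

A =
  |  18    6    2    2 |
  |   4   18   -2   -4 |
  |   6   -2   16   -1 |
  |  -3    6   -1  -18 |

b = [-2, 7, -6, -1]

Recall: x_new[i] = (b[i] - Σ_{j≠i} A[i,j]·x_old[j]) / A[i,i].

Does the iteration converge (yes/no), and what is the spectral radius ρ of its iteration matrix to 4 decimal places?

Write A = D+L+U with D = diag(18, 18, 16, -18).
T_J = -D⁻¹(L+U): T[1,2] = -(-2)/(18) = +0.1111; T[1,1] = 0.
  T[0,:] = [+0.0000 -0.3333 -0.1111 -0.1111]
  T[1,:] = [-0.2222 +0.0000 +0.1111 +0.2222]
  T[2,:] = [-0.3750 +0.1250 +0.0000 +0.0625]
  T[3,:] = [-0.1667 +0.3333 -0.0556 +0.0000]
eigenvalue magnitudes: 0.5312, 0.2939, 0.2939, 0.0402.
ρ = 0.5312; 0.5312 < 1: convergent.

yes, ρ = 0.5312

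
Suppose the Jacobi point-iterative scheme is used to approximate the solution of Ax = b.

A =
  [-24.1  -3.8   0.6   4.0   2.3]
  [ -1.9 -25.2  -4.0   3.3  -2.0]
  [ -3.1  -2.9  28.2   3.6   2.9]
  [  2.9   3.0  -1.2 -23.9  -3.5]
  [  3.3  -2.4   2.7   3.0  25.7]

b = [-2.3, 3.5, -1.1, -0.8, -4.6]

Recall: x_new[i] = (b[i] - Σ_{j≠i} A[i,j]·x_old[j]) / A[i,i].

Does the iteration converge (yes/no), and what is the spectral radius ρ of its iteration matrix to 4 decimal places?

yes, ρ = 0.2341

Split A = D + L + U, D = diag(-24.1, -25.2, 28.2, -23.9, 25.7).
Jacobi: T = -D⁻¹(L+U), T[1,0] = -(-1.9)/(-25.2) = -0.0754; T[1,1] = 0.
  T[0,:] = [+0.0000 -0.1577 +0.0249 +0.1660 +0.0954]
  T[1,:] = [-0.0754 +0.0000 -0.1587 +0.1310 -0.0794]
  T[2,:] = [+0.1099 +0.1028 +0.0000 -0.1277 -0.1028]
  T[3,:] = [+0.1213 +0.1255 -0.0502 +0.0000 -0.1464]
  T[4,:] = [-0.1284 +0.0934 -0.1051 -0.1167 +0.0000]
eigenvalue magnitudes: 0.2341, 0.1344, 0.1344, 0.0860, 0.0558.
ρ = 0.2341; 0.2341 < 1: convergent.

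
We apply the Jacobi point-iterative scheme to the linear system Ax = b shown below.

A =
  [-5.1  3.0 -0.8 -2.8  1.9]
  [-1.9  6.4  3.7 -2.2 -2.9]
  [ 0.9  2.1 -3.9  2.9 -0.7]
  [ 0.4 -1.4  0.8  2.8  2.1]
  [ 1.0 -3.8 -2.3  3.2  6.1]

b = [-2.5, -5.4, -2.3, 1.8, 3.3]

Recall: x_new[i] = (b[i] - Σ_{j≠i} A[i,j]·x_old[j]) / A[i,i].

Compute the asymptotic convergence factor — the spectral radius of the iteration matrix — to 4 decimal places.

Let D = diag(-5.1, 6.4, -3.9, 2.8, 6.1); L, U the strict triangles.
Jacobi: T = -D⁻¹(L+U), T[0,3] = -(-2.8)/(-5.1) = -0.5490; T[0,0] = 0.
  T[0,:] = [+0.0000, +0.5882, -0.1569, -0.5490, +0.3725]
  T[1,:] = [+0.2969, +0.0000, -0.5781, +0.3438, +0.4531]
  T[2,:] = [+0.2308, +0.5385, +0.0000, +0.7436, -0.1795]
  T[3,:] = [-0.1429, +0.5000, -0.2857, +0.0000, -0.7500]
  T[4,:] = [-0.1639, +0.6230, +0.3770, -0.5246, +0.0000]
|eigenvalues of T|: 1.2177, 0.8423, 0.8423, 0.7289, 0.0109.
spectral radius ρ = 1.2177; 1.2177 > 1: divergent.

1.2177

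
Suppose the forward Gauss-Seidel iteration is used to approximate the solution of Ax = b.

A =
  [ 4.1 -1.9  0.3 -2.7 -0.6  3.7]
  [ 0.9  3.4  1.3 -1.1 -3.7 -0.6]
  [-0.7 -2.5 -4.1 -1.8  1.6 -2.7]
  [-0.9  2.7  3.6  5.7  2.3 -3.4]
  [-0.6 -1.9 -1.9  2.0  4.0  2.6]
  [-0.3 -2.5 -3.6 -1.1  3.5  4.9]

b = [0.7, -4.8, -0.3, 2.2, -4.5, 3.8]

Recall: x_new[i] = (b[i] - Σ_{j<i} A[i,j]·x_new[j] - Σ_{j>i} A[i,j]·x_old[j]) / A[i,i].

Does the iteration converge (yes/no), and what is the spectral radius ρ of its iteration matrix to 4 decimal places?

A = D + L + U where D = diag(4.1, 3.4, -4.1, 5.7, 4, 4.9).
T_GS = -(D+L)⁻¹U: row 0 first, T[0,5] = -(3.7)/(4.1) = -0.9024; later rows by forward substitution.
  T[0,:] = [+0.0000, +0.4634, -0.0732, +0.6585, +0.1463, -0.9024]
  T[1,:] = [+0.0000, -0.1227, -0.3630, +0.1492, +1.0495, +0.4154]
  T[2,:] = [+0.0000, -0.0043, +0.2338, -0.6424, -0.2747, -0.7577]
  T[3,:] = [+0.0000, +0.1340, +0.0127, +0.4391, -0.7041, +0.7358]
  T[4,:] = [+0.0000, -0.0578, -0.0787, -0.3550, +0.7420, -1.3159]
  T[5,:] = [+0.0000, +0.0340, +0.0412, -0.0034, -0.3455, +0.7051]
|λ(T)| sorted: 1.5070, 0.4930, 0.2517, 0.2247, 0.0297, 0.0000.
ρ(T) = max|λ| = 1.5070; 1.5070 > 1, so it fails to converge.

no, ρ = 1.5070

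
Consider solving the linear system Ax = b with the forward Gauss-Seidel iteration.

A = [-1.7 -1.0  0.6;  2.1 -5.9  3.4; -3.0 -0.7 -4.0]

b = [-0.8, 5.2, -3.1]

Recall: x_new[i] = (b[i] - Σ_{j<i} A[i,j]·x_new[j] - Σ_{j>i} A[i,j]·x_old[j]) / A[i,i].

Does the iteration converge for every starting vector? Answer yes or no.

Write A = D+L+U with D = diag(-1.7, -5.9, -4).
T_GS = -(D+L)⁻¹U: row 0 first, T[0,2] = -(0.6)/(-1.7) = +0.3529; later rows by forward substitution.
  T[0,:] = [+0.0000 -0.5882 +0.3529]
  T[1,:] = [+0.0000 -0.2094 +0.7019]
  T[2,:] = [+0.0000 +0.4778 -0.3875]
|λ(T)| sorted: 0.8844, 0.2875, 0.0000.
ρ(T) = max|λ| = 0.8844; 0.8844 < 1: convergent.

yes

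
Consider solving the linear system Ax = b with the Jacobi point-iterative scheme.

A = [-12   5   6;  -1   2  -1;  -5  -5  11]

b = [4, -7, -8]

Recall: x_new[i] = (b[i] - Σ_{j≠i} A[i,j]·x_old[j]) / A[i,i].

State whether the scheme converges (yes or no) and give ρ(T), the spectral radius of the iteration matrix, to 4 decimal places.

yes, ρ = 0.9404

Let D = diag(-12, 2, 11); L, U the strict triangles.
Jacobi: T = -D⁻¹(L+U), T[0,1] = -(5)/(-12) = +0.4167; T[0,0] = 0.
  T[0,:] = [+0.0000 +0.4167 +0.5000]
  T[1,:] = [+0.5000 +0.0000 +0.5000]
  T[2,:] = [+0.4545 +0.4545 +0.0000]
|λ(T)| sorted: 0.9404, 0.4707, 0.4707.
ρ = 0.9404; 0.9404 < 1 ⇒ converges.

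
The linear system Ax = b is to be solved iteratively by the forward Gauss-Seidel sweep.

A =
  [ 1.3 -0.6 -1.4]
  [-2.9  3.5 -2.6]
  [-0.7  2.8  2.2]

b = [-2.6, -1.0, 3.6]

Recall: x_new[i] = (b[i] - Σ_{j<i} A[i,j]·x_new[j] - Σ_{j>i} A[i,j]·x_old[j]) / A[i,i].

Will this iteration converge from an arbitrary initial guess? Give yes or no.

no

Split A = D + L + U, D = diag(1.3, 3.5, 2.2).
GS T = -(D+L)⁻¹U: row 0 first, T[0,2] = -(-1.4)/(1.3) = +1.0769; later rows by forward substitution.
  T[0,:] = [+0.0000 +0.4615 +1.0769]
  T[1,:] = [+0.0000 +0.3824 +1.6352]
  T[2,:] = [+0.0000 -0.3399 -1.7385]
eigenvalue magnitudes: 1.4322, 0.0762, 0.0000.
ρ = 1.4322; 1.4322 > 1: divergent.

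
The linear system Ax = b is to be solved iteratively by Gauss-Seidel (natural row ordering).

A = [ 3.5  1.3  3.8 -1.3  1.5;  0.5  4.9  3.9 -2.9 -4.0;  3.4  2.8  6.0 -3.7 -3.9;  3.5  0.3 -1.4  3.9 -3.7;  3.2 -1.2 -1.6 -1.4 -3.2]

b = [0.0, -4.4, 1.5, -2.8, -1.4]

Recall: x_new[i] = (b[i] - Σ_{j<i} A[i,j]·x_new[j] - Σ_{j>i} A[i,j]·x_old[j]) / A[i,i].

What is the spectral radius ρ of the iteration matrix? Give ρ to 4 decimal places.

Let D = diag(3.5, 4.9, 6, 3.9, -3.2); L, U the strict triangles.
T_GS = -(D+L)⁻¹U: row 0 first, T[0,3] = -(-1.3)/(3.5) = +0.3714; later rows by forward substitution.
  T[0,:] = [+0.0000, -0.3714, -1.0857, +0.3714, -0.4286]
  T[1,:] = [+0.0000, +0.0379, -0.6851, +0.5539, +0.8601]
  T[2,:] = [+0.0000, +0.1928, +0.9350, +0.1477, +0.4915]
  T[3,:] = [+0.0000, +0.3996, +1.3627, -0.3229, +1.4436]
  T[4,:] = [+0.0000, -0.6569, -1.8925, +0.2311, -1.6284]
|eigenvalues of T|: 1.4727, 0.5000, 0.5000, 0.4697, 0.0000.
ρ = 1.4727; 1.4727 > 1 ⇒ diverges.

1.4727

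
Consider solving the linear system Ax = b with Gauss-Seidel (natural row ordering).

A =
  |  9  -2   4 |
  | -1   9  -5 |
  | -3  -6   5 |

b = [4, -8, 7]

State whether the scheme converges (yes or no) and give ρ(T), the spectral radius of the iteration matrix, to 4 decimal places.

yes, ρ = 0.5105

Split A = D + L + U, D = diag(9, 9, 5).
Gauss-Seidel: T = -(D+L)⁻¹U, row 0 first, T[0,2] = -(4)/(9) = -0.4444; later rows by forward substitution.
  T[0,:] = [+0.0000, +0.2222, -0.4444]
  T[1,:] = [+0.0000, +0.0247, +0.5062]
  T[2,:] = [+0.0000, +0.1630, +0.3407]
moduli |λ_i(T)| = 0.5105, 0.1451, 0.0000.
ρ(T) = max|λ| = 0.5105; 0.5105 < 1, so it converges for any x₀.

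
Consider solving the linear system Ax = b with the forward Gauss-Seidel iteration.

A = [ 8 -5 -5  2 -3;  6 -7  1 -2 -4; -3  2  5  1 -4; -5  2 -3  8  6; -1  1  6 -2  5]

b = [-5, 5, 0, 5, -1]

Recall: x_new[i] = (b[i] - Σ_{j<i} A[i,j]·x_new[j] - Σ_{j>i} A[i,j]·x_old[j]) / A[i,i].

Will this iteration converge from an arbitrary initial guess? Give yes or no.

Let D = diag(8, -7, 5, 8, 5); L, U the strict triangles.
GS T = -(D+L)⁻¹U: row 0 first, T[0,4] = -(-3)/(8) = +0.3750; later rows by forward substitution.
  T[0,:] = [+0.0000 +0.6250 +0.6250 -0.2500 +0.3750]
  T[1,:] = [+0.0000 +0.5357 +0.6786 -0.5000 -0.2500]
  T[2,:] = [+0.0000 +0.1607 +0.1036 -0.1500 +1.1250]
  T[3,:] = [+0.0000 +0.3170 +0.2598 -0.0875 -0.0312]
  T[4,:] = [+0.0000 -0.0482 -0.0311 +0.1950 -1.2375]
|roots of det(T-λI)|: 1.2168, 0.2510, 0.2510, 0.0350, 0.0000.
ρ(T) = max|λ| = 1.2168; 1.2168 > 1, so it fails to converge.

no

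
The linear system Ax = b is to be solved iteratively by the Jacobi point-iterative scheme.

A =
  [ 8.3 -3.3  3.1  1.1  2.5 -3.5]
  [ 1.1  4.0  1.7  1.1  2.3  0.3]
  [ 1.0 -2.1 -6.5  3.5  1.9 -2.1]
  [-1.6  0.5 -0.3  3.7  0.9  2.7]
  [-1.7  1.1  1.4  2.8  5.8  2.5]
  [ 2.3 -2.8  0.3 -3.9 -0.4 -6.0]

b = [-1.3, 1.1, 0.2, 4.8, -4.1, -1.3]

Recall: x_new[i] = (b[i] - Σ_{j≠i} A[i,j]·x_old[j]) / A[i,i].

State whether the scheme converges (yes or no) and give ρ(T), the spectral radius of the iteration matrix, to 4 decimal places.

Split A = D + L + U, D = diag(8.3, 4, -6.5, 3.7, 5.8, -6).
Jacobi: T = -D⁻¹(L+U), T[3,1] = -(0.5)/(3.7) = -0.1351; T[3,3] = 0.
  T[0,:] = [+0.0000 +0.3976 -0.3735 -0.1325 -0.3012 +0.4217]
  T[1,:] = [-0.2750 +0.0000 -0.4250 -0.2750 -0.5750 -0.0750]
  T[2,:] = [+0.1538 -0.3231 +0.0000 +0.5385 +0.2923 -0.3231]
  T[3,:] = [+0.4324 -0.1351 +0.0811 +0.0000 -0.2432 -0.7297]
  T[4,:] = [+0.2931 -0.1897 -0.2414 -0.4828 +0.0000 -0.4310]
  T[5,:] = [+0.3833 -0.4667 +0.0500 -0.6500 -0.0667 +0.0000]
eigenvalue magnitudes: 1.1502, 0.7453, 0.6815, 0.6815, 0.4226, 0.3135.
ρ(T) = max|λ| = 1.1502; 1.1502 > 1: divergent.

no, ρ = 1.1502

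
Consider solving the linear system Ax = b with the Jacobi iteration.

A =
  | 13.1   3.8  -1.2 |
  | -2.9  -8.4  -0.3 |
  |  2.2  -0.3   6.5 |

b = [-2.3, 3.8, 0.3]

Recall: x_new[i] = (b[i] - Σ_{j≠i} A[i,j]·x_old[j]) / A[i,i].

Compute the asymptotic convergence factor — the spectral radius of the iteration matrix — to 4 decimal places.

Split A = D + L + U, D = diag(13.1, -8.4, 6.5).
T_J = -D⁻¹(L+U): T[2,0] = -(2.2)/(6.5) = -0.3385; T[2,2] = 0.
  T[0,:] = [+0.0000  -0.2901  +0.0916]
  T[1,:] = [-0.3452  +0.0000  -0.0357]
  T[2,:] = [-0.3385  +0.0462  +0.0000]
moduli |λ_i(T)| = 0.2908, 0.2092, 0.0816.
ρ(T) = max|λ| = 0.2908; 0.2908 < 1: convergent.

0.2908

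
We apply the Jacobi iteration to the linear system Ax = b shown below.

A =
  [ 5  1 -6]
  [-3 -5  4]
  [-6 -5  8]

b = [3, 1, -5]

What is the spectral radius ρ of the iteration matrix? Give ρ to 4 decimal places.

1.3893

Let D = diag(5, -5, 8); L, U the strict triangles.
Jacobi T = -D⁻¹(L+U): T[2,1] = -(-5)/(8) = +0.6250; T[2,2] = 0.
  T[0,:] = [+0.0000, -0.2000, +1.2000]
  T[1,:] = [-0.6000, +0.0000, +0.8000]
  T[2,:] = [+0.7500, +0.6250, +0.0000]
|λ(T)| sorted: 1.3893, 0.9636, 0.4258.
ρ(T) = max|λ| = 1.3893; 1.3893 > 1: divergent.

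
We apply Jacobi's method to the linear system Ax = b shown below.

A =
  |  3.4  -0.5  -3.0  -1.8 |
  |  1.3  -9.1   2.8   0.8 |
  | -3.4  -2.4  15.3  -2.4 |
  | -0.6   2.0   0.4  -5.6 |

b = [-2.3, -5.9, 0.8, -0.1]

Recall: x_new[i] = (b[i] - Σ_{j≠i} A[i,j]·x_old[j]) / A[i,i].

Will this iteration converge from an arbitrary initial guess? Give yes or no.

Split A = D + L + U, D = diag(3.4, -9.1, 15.3, -5.6).
T_J = -D⁻¹(L+U): T[1,0] = -(1.3)/(-9.1) = +0.1429; T[1,1] = 0.
  T[0,:] = [+0.0000 +0.1471 +0.8824 +0.5294]
  T[1,:] = [+0.1429 +0.0000 +0.3077 +0.0879]
  T[2,:] = [+0.2222 +0.1569 +0.0000 +0.1569]
  T[3,:] = [-0.1071 +0.3571 +0.0714 +0.0000]
eigenvalue magnitudes: 0.6298, 0.4218, 0.2402, 0.2402.
spectral radius ρ = 0.6298; 0.6298 < 1: convergent.

yes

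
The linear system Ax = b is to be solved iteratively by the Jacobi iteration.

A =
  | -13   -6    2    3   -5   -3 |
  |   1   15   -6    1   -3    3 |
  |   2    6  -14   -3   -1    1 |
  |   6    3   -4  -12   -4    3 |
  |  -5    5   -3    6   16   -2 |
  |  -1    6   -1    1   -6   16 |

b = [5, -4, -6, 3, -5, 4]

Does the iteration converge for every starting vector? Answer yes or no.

yes

Split A = D + L + U, D = diag(-13, 15, -14, -12, 16, 16).
Jacobi T = -D⁻¹(L+U): T[2,0] = -(2)/(-14) = +0.1429; T[2,2] = 0.
  T[0,:] = [+0.0000 -0.4615 +0.1538 +0.2308 -0.3846 -0.2308]
  T[1,:] = [-0.0667 +0.0000 +0.4000 -0.0667 +0.2000 -0.2000]
  T[2,:] = [+0.1429 +0.4286 +0.0000 -0.2143 -0.0714 +0.0714]
  T[3,:] = [+0.5000 +0.2500 -0.3333 +0.0000 -0.3333 +0.2500]
  T[4,:] = [+0.3125 -0.3125 +0.1875 -0.3750 +0.0000 +0.1250]
  T[5,:] = [+0.0625 -0.3750 +0.0625 -0.0625 +0.3750 +0.0000]
|roots of det(T-λI)|: 0.8245, 0.5389, 0.4156, 0.3952, 0.3952, 0.0636.
spectral radius ρ = 0.8245; 0.8245 < 1 ⇒ converges.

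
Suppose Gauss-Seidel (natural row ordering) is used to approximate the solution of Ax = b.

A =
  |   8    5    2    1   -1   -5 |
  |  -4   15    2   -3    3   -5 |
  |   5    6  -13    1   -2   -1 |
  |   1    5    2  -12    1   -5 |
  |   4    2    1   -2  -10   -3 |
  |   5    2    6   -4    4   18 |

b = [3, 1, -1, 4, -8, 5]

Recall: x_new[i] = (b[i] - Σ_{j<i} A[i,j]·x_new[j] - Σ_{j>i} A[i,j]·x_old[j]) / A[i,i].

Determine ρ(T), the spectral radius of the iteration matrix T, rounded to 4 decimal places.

0.9256

Write A = D+L+U with D = diag(8, 15, -13, -12, -10, 18).
T_GS = -(D+L)⁻¹U: row 0 first, T[0,5] = -(-5)/(8) = +0.6250; later rows by forward substitution.
  T[0,:] = [+0.0000, -0.6250, -0.2500, -0.1250, +0.1250, +0.6250]
  T[1,:] = [+0.0000, -0.1667, -0.2000, +0.1667, -0.1667, +0.5000]
  T[2,:] = [+0.0000, -0.3173, -0.1885, +0.1058, -0.1827, +0.3942]
  T[3,:] = [+0.0000, -0.1744, -0.1356, +0.0767, -0.0061, -0.0905]
  T[4,:] = [+0.0000, -0.2802, -0.1317, -0.0214, -0.0004, +0.1075]
  T[5,:] = [+0.0000, +0.3214, +0.1536, +0.0027, +0.0434, -0.4046]
eigenvalue magnitudes: 0.9256, 0.1740, 0.1740, 0.0485, 0.0328, 0.0000.
ρ(T) = max|λ| = 0.9256; 0.9256 < 1: convergent.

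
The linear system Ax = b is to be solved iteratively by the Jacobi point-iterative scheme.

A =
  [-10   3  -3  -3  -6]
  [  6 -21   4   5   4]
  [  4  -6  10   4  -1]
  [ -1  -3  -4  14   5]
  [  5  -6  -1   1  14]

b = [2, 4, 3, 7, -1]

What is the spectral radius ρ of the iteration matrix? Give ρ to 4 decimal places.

Let D = diag(-10, -21, 10, 14, 14); L, U the strict triangles.
Jacobi: T = -D⁻¹(L+U), T[2,1] = -(-6)/(10) = +0.6000; T[2,2] = 0.
  T[0,:] = [+0.0000 +0.3000 -0.3000 -0.3000 -0.6000]
  T[1,:] = [+0.2857 +0.0000 +0.1905 +0.2381 +0.1905]
  T[2,:] = [-0.4000 +0.6000 +0.0000 -0.4000 +0.1000]
  T[3,:] = [+0.0714 +0.2143 +0.2857 +0.0000 -0.3571]
  T[4,:] = [-0.3571 +0.4286 +0.0714 -0.0714 +0.0000]
|roots of det(T-λI)|: 0.8835, 0.6036, 0.3545, 0.2724, 0.2724.
spectral radius ρ = 0.8835; 0.8835 < 1 ⇒ converges.

0.8835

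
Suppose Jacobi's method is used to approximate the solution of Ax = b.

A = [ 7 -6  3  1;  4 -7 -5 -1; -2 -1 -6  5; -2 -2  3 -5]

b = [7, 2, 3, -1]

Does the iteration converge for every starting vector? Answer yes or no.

no

Write A = D+L+U with D = diag(7, -7, -6, -5).
Jacobi: T = -D⁻¹(L+U), T[2,1] = -(-1)/(-6) = -0.1667; T[2,2] = 0.
  T[0,:] = [+0.0000 +0.8571 -0.4286 -0.1429]
  T[1,:] = [+0.5714 +0.0000 -0.7143 -0.1429]
  T[2,:] = [-0.3333 -0.1667 +0.0000 +0.8333]
  T[3,:] = [-0.4000 -0.4000 +0.6000 +0.0000]
moduli |λ_i(T)| = 1.3941, 0.6395, 0.6395, 0.1336.
ρ(T) = max|λ| = 1.3941; 1.3941 > 1 ⇒ diverges.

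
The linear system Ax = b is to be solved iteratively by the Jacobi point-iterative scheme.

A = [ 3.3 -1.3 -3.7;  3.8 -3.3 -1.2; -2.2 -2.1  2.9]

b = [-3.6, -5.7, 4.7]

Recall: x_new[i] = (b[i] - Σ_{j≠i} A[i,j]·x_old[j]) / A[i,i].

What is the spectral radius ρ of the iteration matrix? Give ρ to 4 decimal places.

1.2956

Let D = diag(3.3, -3.3, 2.9); L, U the strict triangles.
Jacobi: T = -D⁻¹(L+U), T[1,2] = -(-1.2)/(-3.3) = -0.3636; T[1,1] = 0.
  T[0,:] = [+0.0000 +0.3939 +1.1212]
  T[1,:] = [+1.1515 +0.0000 -0.3636]
  T[2,:] = [+0.7586 +0.7241 +0.0000]
|λ(T)| sorted: 1.2956, 0.7986, 0.7986.
ρ(T) = max|λ| = 1.2956; 1.2956 > 1: divergent.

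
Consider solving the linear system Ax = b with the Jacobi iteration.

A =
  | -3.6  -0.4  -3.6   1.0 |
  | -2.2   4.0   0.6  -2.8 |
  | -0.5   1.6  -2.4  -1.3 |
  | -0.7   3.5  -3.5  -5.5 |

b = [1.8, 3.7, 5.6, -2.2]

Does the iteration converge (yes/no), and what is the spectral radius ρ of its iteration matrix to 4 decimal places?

no, ρ = 1.1602

Write A = D+L+U with D = diag(-3.6, 4, -2.4, -5.5).
Jacobi: T = -D⁻¹(L+U), T[1,0] = -(-2.2)/(4) = +0.5500; T[1,1] = 0.
  T[0,:] = [+0.0000, -0.1111, -1.0000, +0.2778]
  T[1,:] = [+0.5500, +0.0000, -0.1500, +0.7000]
  T[2,:] = [-0.2083, +0.6667, +0.0000, -0.5417]
  T[3,:] = [-0.1273, +0.6364, -0.6364, +0.0000]
|eigenvalues of T|: 1.1602, 0.5123, 0.5123, 0.3457.
ρ(T) = max|λ| = 1.1602; 1.1602 > 1: divergent.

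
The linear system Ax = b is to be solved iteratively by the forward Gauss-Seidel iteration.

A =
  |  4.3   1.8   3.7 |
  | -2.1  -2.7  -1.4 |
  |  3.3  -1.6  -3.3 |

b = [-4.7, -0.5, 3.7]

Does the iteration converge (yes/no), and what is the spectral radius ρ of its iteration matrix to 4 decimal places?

yes, ρ = 0.8603

A = D + L + U where D = diag(4.3, -2.7, -3.3).
GS T = -(D+L)⁻¹U: row 0 first, T[0,1] = -(1.8)/(4.3) = -0.4186; later rows by forward substitution.
  T[0,:] = [+0.0000, -0.4186, -0.8605]
  T[1,:] = [+0.0000, +0.3256, +0.1507]
  T[2,:] = [+0.0000, -0.5765, -0.9335]
moduli |λ_i(T)| = 0.8603, 0.2523, 0.0000.
spectral radius ρ = 0.8603; 0.8603 < 1: convergent.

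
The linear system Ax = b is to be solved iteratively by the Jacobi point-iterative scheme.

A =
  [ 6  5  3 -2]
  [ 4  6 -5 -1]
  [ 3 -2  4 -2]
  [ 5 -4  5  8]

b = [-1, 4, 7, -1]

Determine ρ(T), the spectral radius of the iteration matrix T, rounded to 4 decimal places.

1.3975

Diagonal D = diag(6, 6, 4, 8); L, U strict lower/upper.
Jacobi T = -D⁻¹(L+U): T[0,2] = -(3)/(6) = -0.5000; T[0,0] = 0.
  T[0,:] = [+0.0000, -0.8333, -0.5000, +0.3333]
  T[1,:] = [-0.6667, +0.0000, +0.8333, +0.1667]
  T[2,:] = [-0.7500, +0.5000, +0.0000, +0.5000]
  T[3,:] = [-0.6250, +0.5000, -0.6250, +0.0000]
eigenvalue magnitudes: 1.3975, 0.7560, 0.7560, 0.5706.
ρ(T) = max|λ| = 1.3975; 1.3975 > 1 ⇒ diverges.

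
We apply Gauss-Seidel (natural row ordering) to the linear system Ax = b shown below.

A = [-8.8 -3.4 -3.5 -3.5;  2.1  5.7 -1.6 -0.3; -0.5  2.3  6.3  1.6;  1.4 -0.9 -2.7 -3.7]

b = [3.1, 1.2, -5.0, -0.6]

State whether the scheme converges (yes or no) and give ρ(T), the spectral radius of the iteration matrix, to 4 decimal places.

yes, ρ = 0.2436

Write A = D+L+U with D = diag(-8.8, 5.7, 6.3, -3.7).
T_GS = -(D+L)⁻¹U: row 0 first, T[0,3] = -(-3.5)/(-8.8) = -0.3977; later rows by forward substitution.
  T[0,:] = [+0.0000 -0.3864 -0.3977 -0.3977]
  T[1,:] = [+0.0000 +0.1423 +0.4272 +0.1992]
  T[2,:] = [+0.0000 -0.0826 -0.1875 -0.3582]
  T[3,:] = [+0.0000 -0.1205 -0.1176 +0.0625]
eigenvalue magnitudes: 0.2436, 0.2069, 0.2069, 0.0000.
ρ = 0.2436; 0.2436 < 1: convergent.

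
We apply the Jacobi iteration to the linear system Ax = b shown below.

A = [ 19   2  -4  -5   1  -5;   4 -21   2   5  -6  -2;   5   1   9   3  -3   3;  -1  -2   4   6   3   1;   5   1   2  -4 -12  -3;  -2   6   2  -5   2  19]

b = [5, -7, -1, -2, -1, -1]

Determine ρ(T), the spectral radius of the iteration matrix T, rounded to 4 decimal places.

Split A = D + L + U, D = diag(19, -21, 9, 6, -12, 19).
T_J = -D⁻¹(L+U): T[0,5] = -(-5)/(19) = +0.2632; T[0,0] = 0.
  T[0,:] = [+0.0000  -0.1053  +0.2105  +0.2632  -0.0526  +0.2632]
  T[1,:] = [+0.1905  +0.0000  +0.0952  +0.2381  -0.2857  -0.0952]
  T[2,:] = [-0.5556  -0.1111  +0.0000  -0.3333  +0.3333  -0.3333]
  T[3,:] = [+0.1667  +0.3333  -0.6667  +0.0000  -0.5000  -0.1667]
  T[4,:] = [+0.4167  +0.0833  +0.1667  -0.3333  +0.0000  -0.2500]
  T[5,:] = [+0.1053  -0.3158  -0.1053  +0.2632  -0.1053  +0.0000]
|eigenvalues of T|: 0.9013, 0.5053, 0.5053, 0.3868, 0.2304, 0.1302.
ρ = 0.9013; 0.9013 < 1: convergent.

0.9013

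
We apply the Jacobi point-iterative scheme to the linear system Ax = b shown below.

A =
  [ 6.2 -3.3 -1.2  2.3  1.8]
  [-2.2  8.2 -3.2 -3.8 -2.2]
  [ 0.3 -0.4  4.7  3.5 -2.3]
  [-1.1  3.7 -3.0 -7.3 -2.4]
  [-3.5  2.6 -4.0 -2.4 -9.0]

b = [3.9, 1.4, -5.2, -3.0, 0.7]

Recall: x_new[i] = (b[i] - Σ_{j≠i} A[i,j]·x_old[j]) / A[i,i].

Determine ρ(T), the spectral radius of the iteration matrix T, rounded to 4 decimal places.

1.1301

A = D + L + U where D = diag(6.2, 8.2, 4.7, -7.3, -9).
Jacobi T = -D⁻¹(L+U): T[2,4] = -(-2.3)/(4.7) = +0.4894; T[2,2] = 0.
  T[0,:] = [+0.0000 +0.5323 +0.1935 -0.3710 -0.2903]
  T[1,:] = [+0.2683 +0.0000 +0.3902 +0.4634 +0.2683]
  T[2,:] = [-0.0638 +0.0851 +0.0000 -0.7447 +0.4894]
  T[3,:] = [-0.1507 +0.5068 -0.4110 +0.0000 -0.3288]
  T[4,:] = [-0.3889 +0.2889 -0.4444 -0.2667 +0.0000]
|roots of det(T-λI)|: 1.1301, 0.5871, 0.5871, 0.4300, 0.2087.
ρ(T) = max|λ| = 1.1301; 1.1301 > 1 ⇒ diverges.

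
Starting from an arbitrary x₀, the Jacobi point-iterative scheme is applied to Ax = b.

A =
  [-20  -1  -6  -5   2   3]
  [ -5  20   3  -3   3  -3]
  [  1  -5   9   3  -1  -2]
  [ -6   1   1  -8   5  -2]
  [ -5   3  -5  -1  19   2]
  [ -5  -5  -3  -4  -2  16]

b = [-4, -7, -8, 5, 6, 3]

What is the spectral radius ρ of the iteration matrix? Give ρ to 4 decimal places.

0.8399

Diagonal D = diag(-20, 20, 9, -8, 19, 16); L, U strict lower/upper.
T_J = -D⁻¹(L+U): T[2,0] = -(1)/(9) = -0.1111; T[2,2] = 0.
  T[0,:] = [+0.0000, -0.0500, -0.3000, -0.2500, +0.1000, +0.1500]
  T[1,:] = [+0.2500, +0.0000, -0.1500, +0.1500, -0.1500, +0.1500]
  T[2,:] = [-0.1111, +0.5556, +0.0000, -0.3333, +0.1111, +0.2222]
  T[3,:] = [-0.7500, +0.1250, +0.1250, +0.0000, +0.6250, -0.2500]
  T[4,:] = [+0.2632, -0.1579, +0.2632, +0.0526, +0.0000, -0.1053]
  T[5,:] = [+0.3125, +0.3125, +0.1875, +0.2500, +0.1250, +0.0000]
|eigenvalues of T|: 0.8399, 0.4741, 0.4741, 0.2962, 0.2962, 0.1036.
ρ(T) = max|λ| = 0.8399; 0.8399 < 1: convergent.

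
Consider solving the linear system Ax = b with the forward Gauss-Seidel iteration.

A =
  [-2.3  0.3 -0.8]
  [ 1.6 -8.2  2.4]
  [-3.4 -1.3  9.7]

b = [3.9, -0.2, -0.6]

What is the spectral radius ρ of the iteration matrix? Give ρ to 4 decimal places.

A = D + L + U where D = diag(-2.3, -8.2, 9.7).
T_GS = -(D+L)⁻¹U: row 0 first, T[0,2] = -(-0.8)/(-2.3) = -0.3478; later rows by forward substitution.
  T[0,:] = [+0.0000, +0.1304, -0.3478]
  T[1,:] = [+0.0000, +0.0255, +0.2248]
  T[2,:] = [+0.0000, +0.0491, -0.0918]
moduli |λ_i(T)| = 0.1535, 0.0872, 0.0000.
ρ = 0.1535; 0.1535 < 1, so it converges for any x₀.

0.1535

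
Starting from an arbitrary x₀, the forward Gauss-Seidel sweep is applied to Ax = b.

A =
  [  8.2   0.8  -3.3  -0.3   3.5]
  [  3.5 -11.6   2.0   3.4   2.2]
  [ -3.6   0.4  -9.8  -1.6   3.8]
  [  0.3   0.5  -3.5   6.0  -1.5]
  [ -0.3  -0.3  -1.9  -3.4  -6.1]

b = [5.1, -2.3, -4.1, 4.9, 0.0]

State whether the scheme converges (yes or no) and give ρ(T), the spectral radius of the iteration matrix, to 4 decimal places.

Write A = D+L+U with D = diag(8.2, -11.6, -9.8, 6, -6.1).
Gauss-Seidel: T = -(D+L)⁻¹U, row 0 first, T[0,3] = -(-0.3)/(8.2) = +0.0366; later rows by forward substitution.
  T[0,:] = [+0.0000, -0.0976, +0.4024, +0.0366, -0.4268]
  T[1,:] = [+0.0000, -0.0294, +0.2938, +0.3041, +0.0609]
  T[2,:] = [+0.0000, +0.0346, -0.1358, -0.1643, +0.5470]
  T[3,:] = [+0.0000, +0.0275, -0.1238, -0.1230, +0.5854]
  T[4,:] = [+0.0000, -0.0199, +0.0771, +0.1030, -0.4787]
|roots of det(T-λI)|: 0.7326, 0.0791, 0.0241, 0.0241, 0.0000.
ρ = 0.7326; 0.7326 < 1, so it converges for any x₀.

yes, ρ = 0.7326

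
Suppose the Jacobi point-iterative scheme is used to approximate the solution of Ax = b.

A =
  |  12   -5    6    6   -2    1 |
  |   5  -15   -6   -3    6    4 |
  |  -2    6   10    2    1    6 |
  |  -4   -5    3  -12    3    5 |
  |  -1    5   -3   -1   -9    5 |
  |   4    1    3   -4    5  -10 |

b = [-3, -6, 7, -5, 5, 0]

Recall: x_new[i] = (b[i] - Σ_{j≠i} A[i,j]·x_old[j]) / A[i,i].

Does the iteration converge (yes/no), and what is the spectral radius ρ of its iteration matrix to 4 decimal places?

Split A = D + L + U, D = diag(12, -15, 10, -12, -9, -10).
T_J = -D⁻¹(L+U): T[2,3] = -(2)/(10) = -0.2000; T[2,2] = 0.
  T[0,:] = [+0.0000, +0.4167, -0.5000, -0.5000, +0.1667, -0.0833]
  T[1,:] = [+0.3333, +0.0000, -0.4000, -0.2000, +0.4000, +0.2667]
  T[2,:] = [+0.2000, -0.6000, +0.0000, -0.2000, -0.1000, -0.6000]
  T[3,:] = [-0.3333, -0.4167, +0.2500, +0.0000, +0.2500, +0.4167]
  T[4,:] = [-0.1111, +0.5556, -0.3333, -0.1111, +0.0000, +0.5556]
  T[5,:] = [+0.4000, +0.1000, +0.3000, -0.4000, +0.5000, +0.0000]
|eigenvalues of T|: 1.1957, 0.6024, 0.6024, 0.5612, 0.5612, 0.2785.
ρ = 1.1957; 1.1957 > 1: divergent.

no, ρ = 1.1957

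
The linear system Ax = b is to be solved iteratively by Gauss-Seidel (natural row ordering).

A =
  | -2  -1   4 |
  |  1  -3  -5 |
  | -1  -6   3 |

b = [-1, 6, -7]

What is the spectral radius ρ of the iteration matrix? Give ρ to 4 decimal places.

Write A = D+L+U with D = diag(-2, -3, 3).
GS T = -(D+L)⁻¹U: row 0 first, T[0,1] = -(-1)/(-2) = -0.5000; later rows by forward substitution.
  T[0,:] = [+0.0000  -0.5000  +2.0000]
  T[1,:] = [+0.0000  -0.1667  -1.0000]
  T[2,:] = [+0.0000  -0.5000  -1.3333]
|eigenvalues of T|: 1.6667, 0.1667, 0.0000.
ρ(T) = max|λ| = 1.6667; 1.6667 > 1 ⇒ diverges.

1.6667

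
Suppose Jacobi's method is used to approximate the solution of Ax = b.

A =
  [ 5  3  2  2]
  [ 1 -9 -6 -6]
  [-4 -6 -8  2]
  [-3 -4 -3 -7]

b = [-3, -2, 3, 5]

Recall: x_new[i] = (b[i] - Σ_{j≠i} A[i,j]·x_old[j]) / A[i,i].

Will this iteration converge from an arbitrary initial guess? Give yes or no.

A = D + L + U where D = diag(5, -9, -8, -7).
T_J = -D⁻¹(L+U): T[0,2] = -(2)/(5) = -0.4000; T[0,0] = 0.
  T[0,:] = [+0.0000  -0.6000  -0.4000  -0.4000]
  T[1,:] = [+0.1111  +0.0000  -0.6667  -0.6667]
  T[2,:] = [-0.5000  -0.7500  +0.0000  +0.2500]
  T[3,:] = [-0.4286  -0.5714  -0.4286  +0.0000]
|λ(T)| sorted: 1.2192, 0.6238, 0.5260, 0.0694.
ρ = 1.2192; 1.2192 > 1 ⇒ diverges.

no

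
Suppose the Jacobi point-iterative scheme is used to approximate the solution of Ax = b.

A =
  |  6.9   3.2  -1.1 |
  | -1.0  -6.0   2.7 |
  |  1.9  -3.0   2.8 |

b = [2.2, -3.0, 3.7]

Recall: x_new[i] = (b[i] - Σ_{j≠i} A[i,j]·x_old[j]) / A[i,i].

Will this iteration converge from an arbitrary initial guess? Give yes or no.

Split A = D + L + U, D = diag(6.9, -6, 2.8).
Jacobi: T = -D⁻¹(L+U), T[1,0] = -(-1)/(-6) = -0.1667; T[1,1] = 0.
  T[0,:] = [+0.0000  -0.4638  +0.1594]
  T[1,:] = [-0.1667  +0.0000  +0.4500]
  T[2,:] = [-0.6786  +1.0714  +0.0000]
moduli |λ_i(T)| = 0.7731, 0.4417, 0.3314.
ρ(T) = max|λ| = 0.7731; 0.7731 < 1: convergent.

yes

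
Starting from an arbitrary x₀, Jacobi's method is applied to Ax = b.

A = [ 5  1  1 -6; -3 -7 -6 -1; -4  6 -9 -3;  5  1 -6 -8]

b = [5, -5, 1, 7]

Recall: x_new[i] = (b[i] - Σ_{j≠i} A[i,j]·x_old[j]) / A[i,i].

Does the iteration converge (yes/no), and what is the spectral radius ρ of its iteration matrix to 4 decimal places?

Split A = D + L + U, D = diag(5, -7, -9, -8).
T_J = -D⁻¹(L+U): T[0,2] = -(1)/(5) = -0.2000; T[0,0] = 0.
  T[0,:] = [+0.0000  -0.2000  -0.2000  +1.2000]
  T[1,:] = [-0.4286  +0.0000  -0.8571  -0.1429]
  T[2,:] = [-0.4444  +0.6667  +0.0000  -0.3333]
  T[3,:] = [+0.6250  +0.1250  -0.7500  +0.0000]
|roots of det(T-λI)|: 1.2106, 0.9353, 0.7892, 0.7892.
spectral radius ρ = 1.2106; 1.2106 > 1: divergent.

no, ρ = 1.2106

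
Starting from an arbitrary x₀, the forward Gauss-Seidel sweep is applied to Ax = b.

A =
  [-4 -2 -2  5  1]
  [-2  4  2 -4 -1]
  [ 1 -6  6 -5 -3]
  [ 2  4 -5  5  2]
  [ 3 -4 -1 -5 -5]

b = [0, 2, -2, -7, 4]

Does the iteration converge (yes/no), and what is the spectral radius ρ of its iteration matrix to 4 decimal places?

Split A = D + L + U, D = diag(-4, 4, 6, 5, -5).
T_GS = -(D+L)⁻¹U: row 0 first, T[0,4] = -(1)/(-4) = +0.2500; later rows by forward substitution.
  T[0,:] = [+0.0000, -0.5000, -0.5000, +1.2500, +0.2500]
  T[1,:] = [+0.0000, -0.2500, -0.7500, +1.6250, +0.3750]
  T[2,:] = [+0.0000, -0.1667, -0.6667, +2.2500, +0.8333]
  T[3,:] = [+0.0000, +0.2333, +0.1333, +0.4500, +0.0333]
  T[4,:] = [+0.0000, -0.3000, +0.3000, -1.4500, -0.3500]
|λ(T)| sorted: 1.4488, 0.6419, 0.2368, 0.2270, 0.0000.
ρ = 1.4488; 1.4488 > 1 ⇒ diverges.

no, ρ = 1.4488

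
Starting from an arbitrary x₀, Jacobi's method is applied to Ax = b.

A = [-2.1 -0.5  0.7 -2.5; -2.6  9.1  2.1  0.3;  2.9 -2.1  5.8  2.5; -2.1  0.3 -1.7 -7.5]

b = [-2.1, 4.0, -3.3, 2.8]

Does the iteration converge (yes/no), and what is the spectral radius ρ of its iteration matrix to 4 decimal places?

Let D = diag(-2.1, 9.1, 5.8, -7.5); L, U the strict triangles.
Jacobi T = -D⁻¹(L+U): T[1,3] = -(0.3)/(9.1) = -0.0330; T[1,1] = 0.
  T[0,:] = [+0.0000 -0.2381 +0.3333 -1.1905]
  T[1,:] = [+0.2857 +0.0000 -0.2308 -0.0330]
  T[2,:] = [-0.5000 +0.3621 +0.0000 -0.4310]
  T[3,:] = [-0.2800 +0.0400 -0.2267 +0.0000]
|eigenvalues of T|: 0.6443, 0.4663, 0.4663, 0.4546.
ρ(T) = max|λ| = 0.6443; 0.6443 < 1 ⇒ converges.

yes, ρ = 0.6443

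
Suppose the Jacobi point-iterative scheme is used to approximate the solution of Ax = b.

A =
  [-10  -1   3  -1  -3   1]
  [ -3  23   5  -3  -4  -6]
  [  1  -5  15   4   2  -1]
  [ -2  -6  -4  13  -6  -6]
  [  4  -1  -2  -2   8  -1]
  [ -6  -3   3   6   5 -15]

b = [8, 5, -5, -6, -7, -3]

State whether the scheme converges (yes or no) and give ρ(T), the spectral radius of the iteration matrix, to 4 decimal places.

Split A = D + L + U, D = diag(-10, 23, 15, 13, 8, -15).
T_J = -D⁻¹(L+U): T[4,0] = -(4)/(8) = -0.5000; T[4,4] = 0.
  T[0,:] = [+0.0000, -0.1000, +0.3000, -0.1000, -0.3000, +0.1000]
  T[1,:] = [+0.1304, +0.0000, -0.2174, +0.1304, +0.1739, +0.2609]
  T[2,:] = [-0.0667, +0.3333, +0.0000, -0.2667, -0.1333, +0.0667]
  T[3,:] = [+0.1538, +0.4615, +0.3077, +0.0000, +0.4615, +0.4615]
  T[4,:] = [-0.5000, +0.1250, +0.2500, +0.2500, +0.0000, +0.1250]
  T[5,:] = [-0.4000, -0.2000, +0.2000, +0.4000, +0.3333, +0.0000]
|roots of det(T-λI)|: 0.8289, 0.4391, 0.4169, 0.4169, 0.2441, 0.2441.
spectral radius ρ = 0.8289; 0.8289 < 1, so it converges for any x₀.

yes, ρ = 0.8289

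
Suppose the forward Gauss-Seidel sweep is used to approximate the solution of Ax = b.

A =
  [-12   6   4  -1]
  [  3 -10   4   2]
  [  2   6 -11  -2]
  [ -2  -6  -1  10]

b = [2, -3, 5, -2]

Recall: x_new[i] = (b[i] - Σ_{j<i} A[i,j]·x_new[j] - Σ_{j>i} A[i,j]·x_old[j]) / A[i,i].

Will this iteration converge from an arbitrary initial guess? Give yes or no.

Write A = D+L+U with D = diag(-12, -10, -11, 10).
Gauss-Seidel: T = -(D+L)⁻¹U, row 0 first, T[0,2] = -(4)/(-12) = +0.3333; later rows by forward substitution.
  T[0,:] = [+0.0000, +0.5000, +0.3333, -0.0833]
  T[1,:] = [+0.0000, +0.1500, +0.5000, +0.1750]
  T[2,:] = [+0.0000, +0.1727, +0.3333, -0.1015]
  T[3,:] = [+0.0000, +0.2073, +0.4000, +0.0782]
|roots of det(T-λI)|: 0.5240, 0.1380, 0.1006, 0.0000.
spectral radius ρ = 0.5240; 0.5240 < 1 ⇒ converges.

yes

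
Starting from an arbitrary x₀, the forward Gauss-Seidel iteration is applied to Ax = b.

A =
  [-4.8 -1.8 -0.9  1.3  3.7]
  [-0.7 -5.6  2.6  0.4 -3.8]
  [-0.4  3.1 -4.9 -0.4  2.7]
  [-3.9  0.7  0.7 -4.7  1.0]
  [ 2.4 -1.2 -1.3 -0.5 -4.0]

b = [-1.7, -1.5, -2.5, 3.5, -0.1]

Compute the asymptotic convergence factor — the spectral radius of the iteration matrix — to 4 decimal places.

0.8907

Write A = D+L+U with D = diag(-4.8, -5.6, -4.9, -4.7, -4).
T_GS = -(D+L)⁻¹U: row 0 first, T[0,3] = -(1.3)/(-4.8) = +0.2708; later rows by forward substitution.
  T[0,:] = [+0.0000, -0.3750, -0.1875, +0.2708, +0.7708]
  T[1,:] = [+0.0000, +0.0469, +0.4877, +0.0376, -0.7749]
  T[2,:] = [+0.0000, +0.0603, +0.3239, -0.0800, -0.0022]
  T[3,:] = [+0.0000, +0.3271, +0.2765, -0.2310, -0.5426]
  T[4,:] = [+0.0000, -0.2995, -0.3986, +0.2061, +0.7635]
|eigenvalues of T|: 0.8907, 0.3426, 0.3375, 0.0176, 0.0000.
spectral radius ρ = 0.8907; 0.8907 < 1, so it converges for any x₀.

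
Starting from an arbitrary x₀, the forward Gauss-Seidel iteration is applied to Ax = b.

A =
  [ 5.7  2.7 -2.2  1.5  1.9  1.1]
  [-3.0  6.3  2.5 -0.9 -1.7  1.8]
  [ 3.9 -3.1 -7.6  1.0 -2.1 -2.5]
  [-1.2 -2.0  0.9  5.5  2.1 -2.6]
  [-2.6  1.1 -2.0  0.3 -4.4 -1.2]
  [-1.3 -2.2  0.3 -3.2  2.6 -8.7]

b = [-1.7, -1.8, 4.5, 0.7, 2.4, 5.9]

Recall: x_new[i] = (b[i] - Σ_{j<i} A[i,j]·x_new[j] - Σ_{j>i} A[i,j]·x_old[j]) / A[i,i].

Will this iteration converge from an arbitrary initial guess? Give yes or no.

Diagonal D = diag(5.7, 6.3, -7.6, 5.5, -4.4, -8.7); L, U strict lower/upper.
GS T = -(D+L)⁻¹U: row 0 first, T[0,5] = -(1.1)/(5.7) = -0.1930; later rows by forward substitution.
  T[0,:] = [+0.0000, -0.4737, +0.3860, -0.2632, -0.3333, -0.1930]
  T[1,:] = [+0.0000, -0.2256, -0.2130, +0.0175, +0.1111, -0.3776]
  T[2,:] = [+0.0000, -0.1511, +0.2850, -0.0106, -0.4927, -0.2740]
  T[3,:] = [+0.0000, -0.1607, -0.0399, -0.0493, -0.3335, +0.3381]
  T[4,:] = [+0.0000, +0.2812, -0.4136, +0.1614, +0.4260, -0.1055]
  T[5,:] = [+0.0000, +0.2657, -0.1029, +0.1009, +0.2547, -0.0410]
moduli |λ_i(T)| = 0.8566, 0.3824, 0.3824, 0.0958, 0.0321, 0.0000.
spectral radius ρ = 0.8566; 0.8566 < 1, so it converges for any x₀.

yes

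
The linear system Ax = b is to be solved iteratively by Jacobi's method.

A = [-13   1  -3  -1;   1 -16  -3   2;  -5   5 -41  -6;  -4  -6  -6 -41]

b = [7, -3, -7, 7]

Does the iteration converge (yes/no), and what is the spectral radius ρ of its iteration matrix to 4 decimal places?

yes, ρ = 0.2723

Write A = D+L+U with D = diag(-13, -16, -41, -41).
Jacobi: T = -D⁻¹(L+U), T[0,1] = -(1)/(-13) = +0.0769; T[0,0] = 0.
  T[0,:] = [+0.0000, +0.0769, -0.2308, -0.0769]
  T[1,:] = [+0.0625, +0.0000, -0.1875, +0.1250]
  T[2,:] = [-0.1220, +0.1220, +0.0000, -0.1463]
  T[3,:] = [-0.0976, -0.1463, -0.1463, +0.0000]
|roots of det(T-λI)|: 0.2723, 0.1919, 0.1919, 0.0924.
ρ(T) = max|λ| = 0.2723; 0.2723 < 1, so it converges for any x₀.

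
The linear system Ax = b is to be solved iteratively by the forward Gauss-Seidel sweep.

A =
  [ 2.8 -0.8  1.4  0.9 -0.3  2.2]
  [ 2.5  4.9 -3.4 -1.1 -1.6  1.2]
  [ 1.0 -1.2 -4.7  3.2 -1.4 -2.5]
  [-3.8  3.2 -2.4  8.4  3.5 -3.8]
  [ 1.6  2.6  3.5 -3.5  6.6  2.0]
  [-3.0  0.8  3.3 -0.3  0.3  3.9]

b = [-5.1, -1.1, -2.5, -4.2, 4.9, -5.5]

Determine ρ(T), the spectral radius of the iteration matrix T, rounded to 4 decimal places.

Let D = diag(2.8, 4.9, -4.7, 8.4, 6.6, 3.9); L, U the strict triangles.
T_GS = -(D+L)⁻¹U: row 0 first, T[0,4] = -(-0.3)/(2.8) = +0.1071; later rows by forward substitution.
  T[0,:] = [+0.0000, +0.2857, -0.5000, -0.3214, +0.1071, -0.7857]
  T[1,:] = [+0.0000, -0.1458, +0.9490, +0.3885, +0.2719, +0.1560]
  T[2,:] = [+0.0000, +0.0980, -0.3487, +0.5133, -0.3445, -0.7389]
  T[3,:] = [+0.0000, +0.2128, -0.6873, -0.1468, -0.5702, -0.1736]
  T[4,:] = [+0.0000, +0.0490, -0.4322, -0.4251, -0.2528, +0.1258]
  T[5,:] = [+0.0000, +0.1793, -0.3039, -0.7398, +0.2937, -0.0342]
|λ(T)| sorted: 1.1799, 0.4828, 0.2960, 0.2960, 0.2627, 0.0000.
spectral radius ρ = 1.1799; 1.1799 > 1, so it fails to converge.

1.1799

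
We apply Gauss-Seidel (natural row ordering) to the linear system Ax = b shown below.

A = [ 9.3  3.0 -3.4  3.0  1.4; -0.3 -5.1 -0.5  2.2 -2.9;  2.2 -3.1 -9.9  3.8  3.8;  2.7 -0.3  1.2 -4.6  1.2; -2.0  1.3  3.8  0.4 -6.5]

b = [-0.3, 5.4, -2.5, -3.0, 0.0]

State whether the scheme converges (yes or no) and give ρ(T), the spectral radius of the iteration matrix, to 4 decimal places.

yes, ρ = 0.5176

A = D + L + U where D = diag(9.3, -5.1, -9.9, -4.6, -6.5).
T_GS = -(D+L)⁻¹U: row 0 first, T[0,3] = -(3)/(9.3) = -0.3226; later rows by forward substitution.
  T[0,:] = [+0.0000, -0.3226, +0.3656, -0.3226, -0.1505]
  T[1,:] = [+0.0000, +0.0190, -0.1195, +0.4503, -0.5598]
  T[2,:] = [+0.0000, -0.0776, +0.1187, +0.1711, +0.5257]
  T[3,:] = [+0.0000, -0.2108, +0.2533, -0.1741, +0.3461]
  T[4,:] = [+0.0000, +0.0447, -0.0514, +0.2787, +0.2630]
eigenvalue magnitudes: 0.5176, 0.3492, 0.3492, 0.0154, 0.0000.
spectral radius ρ = 0.5176; 0.5176 < 1, so it converges for any x₀.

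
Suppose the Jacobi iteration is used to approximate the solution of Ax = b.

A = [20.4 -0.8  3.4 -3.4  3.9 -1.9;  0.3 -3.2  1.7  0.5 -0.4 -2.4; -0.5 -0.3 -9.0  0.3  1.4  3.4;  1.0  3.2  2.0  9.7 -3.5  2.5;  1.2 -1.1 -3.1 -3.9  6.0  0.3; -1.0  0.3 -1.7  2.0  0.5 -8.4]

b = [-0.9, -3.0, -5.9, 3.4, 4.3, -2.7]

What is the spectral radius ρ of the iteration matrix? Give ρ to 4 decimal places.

0.5691

Diagonal D = diag(20.4, -3.2, -9, 9.7, 6, -8.4); L, U strict lower/upper.
Jacobi T = -D⁻¹(L+U): T[0,1] = -(-0.8)/(20.4) = +0.0392; T[0,0] = 0.
  T[0,:] = [+0.0000  +0.0392  -0.1667  +0.1667  -0.1912  +0.0931]
  T[1,:] = [+0.0938  +0.0000  +0.5312  +0.1562  -0.1250  -0.7500]
  T[2,:] = [-0.0556  -0.0333  +0.0000  +0.0333  +0.1556  +0.3778]
  T[3,:] = [-0.1031  -0.3299  -0.2062  +0.0000  +0.3608  -0.2577]
  T[4,:] = [-0.2000  +0.1833  +0.5167  +0.6500  +0.0000  -0.0500]
  T[5,:] = [-0.1190  +0.0357  -0.2024  +0.2381  +0.0595  +0.0000]
|eigenvalues of T|: 0.5691, 0.3818, 0.3818, 0.2872, 0.1563, 0.1563.
spectral radius ρ = 0.5691; 0.5691 < 1 ⇒ converges.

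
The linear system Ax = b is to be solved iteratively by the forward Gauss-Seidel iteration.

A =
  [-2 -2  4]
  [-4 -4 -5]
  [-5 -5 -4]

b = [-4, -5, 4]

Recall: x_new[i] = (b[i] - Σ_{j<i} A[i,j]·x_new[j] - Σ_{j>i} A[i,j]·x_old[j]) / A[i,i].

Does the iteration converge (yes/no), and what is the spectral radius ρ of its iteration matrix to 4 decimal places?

no, ρ = 1.5625

A = D + L + U where D = diag(-2, -4, -4).
GS T = -(D+L)⁻¹U: row 0 first, T[0,2] = -(4)/(-2) = +2.0000; later rows by forward substitution.
  T[0,:] = [+0.0000 -1.0000 +2.0000]
  T[1,:] = [+0.0000 +1.0000 -3.2500]
  T[2,:] = [+0.0000 -0.0000 +1.5625]
|eigenvalues of T|: 1.5625, 1.0000, 0.0000.
spectral radius ρ = 1.5625; 1.5625 > 1: divergent.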